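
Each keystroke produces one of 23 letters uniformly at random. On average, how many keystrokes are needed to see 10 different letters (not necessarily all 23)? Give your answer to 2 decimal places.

With k distinct letters already seen, the next new one arrives after an expected 23/(23-k) keystrokes.
Sum over k = 0,...,9: E = 23/23 + 23/22 + 23/21 + ... + 23/15 + 23/14 = 12.746.

12.75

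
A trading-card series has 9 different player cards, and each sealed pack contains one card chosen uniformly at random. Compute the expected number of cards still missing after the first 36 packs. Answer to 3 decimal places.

0.130

For each card, P(unseen after 36) = (8/9)^36 = 0.0144.
By linearity of expectation, E[unseen] = 9·(8/9)^36 = 0.1296.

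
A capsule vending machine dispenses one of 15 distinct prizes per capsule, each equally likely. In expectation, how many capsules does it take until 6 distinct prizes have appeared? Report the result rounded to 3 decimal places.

With k distinct prizes already seen, the next new one arrives after an expected 15/(15-k) capsules.
Sum over k = 0,...,5: E = 15/15 + 15/14 + 15/13 + 15/12 + 15/11 + 15/10 = 7.3389.

7.339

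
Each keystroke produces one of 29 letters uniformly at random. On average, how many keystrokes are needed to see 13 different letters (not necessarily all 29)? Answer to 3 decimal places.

With k distinct letters already seen, the next new one arrives after an expected 29/(29-k) keystrokes.
Sum over k = 0,...,12: E = 29/29 + 29/28 + 29/27 + ... + 29/18 + 29/17 = 16.8468.

16.847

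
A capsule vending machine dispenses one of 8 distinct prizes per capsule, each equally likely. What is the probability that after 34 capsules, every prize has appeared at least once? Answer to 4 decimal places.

Let A_i be the event that prize i is missing after 34 capsules. By inclusion–exclusion on the A_i,
P(all seen) = Σ_{j=0}^{8} (-1)^j C(8,j)((8-j)/8)^34
= 1.00000 - 0.08538 + 0.00158 - 0.00001 + 0.00000 - 0.00000 + 0.00000 - 0.00000 + 0.00000
= 0.91619.

0.9162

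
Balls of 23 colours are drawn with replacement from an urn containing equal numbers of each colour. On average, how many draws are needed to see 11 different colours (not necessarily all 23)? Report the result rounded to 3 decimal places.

14.515

Going from k to k+1 distinct takes a geometric number of draws with mean 23/(23-k).
Sum over k = 0,...,10: E = 23/23 + 23/22 + 23/21 + ... + 23/14 + 23/13 = 14.5149.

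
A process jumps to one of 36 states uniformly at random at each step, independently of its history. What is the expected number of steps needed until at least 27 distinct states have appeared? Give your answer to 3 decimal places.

48.441

Going from k to k+1 distinct takes a geometric number of steps with mean 36/(36-k).
Sum over k = 0,...,26: E = 36/36 + 36/35 + 36/34 + ... + 36/11 + 36/10 = 48.4413.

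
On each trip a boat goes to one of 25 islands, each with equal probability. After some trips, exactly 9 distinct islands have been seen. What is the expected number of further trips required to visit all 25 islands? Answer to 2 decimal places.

84.52

With k distinct islands already seen, the next new one takes an expected 25/(25-k) trips.
Sum over k = 9,...,24: E = 25/16 + 25/15 + 25/14 + ... + 25/2 + 25/1 = 84.518.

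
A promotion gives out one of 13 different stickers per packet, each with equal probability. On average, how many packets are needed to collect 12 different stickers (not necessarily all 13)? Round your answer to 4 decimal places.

Going from k to k+1 distinct takes a geometric number of packets with mean 13/(13-k).
Sum over k = 0,...,11: E = 13/13 + 13/12 + 13/11 + ... + 13/3 + 13/2 = 28.34174.

28.3417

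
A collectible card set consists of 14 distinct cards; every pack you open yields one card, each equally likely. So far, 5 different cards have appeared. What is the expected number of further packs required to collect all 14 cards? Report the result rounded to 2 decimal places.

The wait to go from k to k+1 distinct cards is geometric with mean 14/(14-k).
Sum over k = 5,...,13: E = 14/9 + 14/8 + 14/7 + ... + 14/2 + 14/1 = 39.606.

39.61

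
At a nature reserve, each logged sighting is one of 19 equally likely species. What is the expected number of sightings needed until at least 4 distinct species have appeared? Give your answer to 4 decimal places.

With k distinct species already seen, the next new one arrives after an expected 19/(19-k) sightings.
Sum over k = 0,...,3: E = 19/19 + 19/18 + 19/17 + 19/16 = 4.36070.

4.3607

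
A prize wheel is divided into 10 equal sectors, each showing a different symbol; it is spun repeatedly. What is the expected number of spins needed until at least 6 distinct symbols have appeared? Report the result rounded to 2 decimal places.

8.46

Going from k to k+1 distinct takes a geometric number of spins with mean 10/(10-k).
Sum over k = 0,...,5: E = 10/10 + 10/9 + 10/8 + 10/7 + 10/6 + 10/5 = 8.456.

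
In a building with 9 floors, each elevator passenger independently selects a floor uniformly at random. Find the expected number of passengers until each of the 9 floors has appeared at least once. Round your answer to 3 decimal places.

25.461

The wait to go from k to k+1 distinct floors is geometric with mean 9/(9-k).
E[T] = 9/9 + 9/8 + 9/7 + ... + 9/2 + 9/1 = 9·H_{9}.
H_{9} = 2.8290, so E[T] = 25.4607.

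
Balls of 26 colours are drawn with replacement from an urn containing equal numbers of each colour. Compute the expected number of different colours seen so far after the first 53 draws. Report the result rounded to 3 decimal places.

22.748

For each colour, P(seen in 53 draws) = 1 - (25/26)^53 = 0.8749.
By linearity of expectation, E[distinct seen] = 26·(1 - (25/26)^53) = 22.7476.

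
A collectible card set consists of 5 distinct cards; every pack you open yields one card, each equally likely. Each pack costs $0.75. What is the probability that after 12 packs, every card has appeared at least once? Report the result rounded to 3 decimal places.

By inclusion–exclusion over which cards are missing,
P(all seen) = Σ_{j=0}^{5} (-1)^j C(5,j)((5-j)/5)^12
= 1.0000 - 0.3436 + 0.0218 - 0.0002 + 0.0000 - 0.0000
= 0.6780.

0.678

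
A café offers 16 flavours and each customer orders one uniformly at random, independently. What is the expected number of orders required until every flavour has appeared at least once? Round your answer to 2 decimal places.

Split into phases: going from k distinct to k+1 distinct takes on average 16/(16-k) orders.
E[T] = 16/16 + 16/15 + 16/14 + ... + 16/2 + 16/1 = 16·H_{16}.
H_{16} = 3.381, so E[T] = 54.092.

54.09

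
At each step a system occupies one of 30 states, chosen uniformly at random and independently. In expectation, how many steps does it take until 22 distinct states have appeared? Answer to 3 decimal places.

Going from k to k+1 distinct takes a geometric number of steps with mean 30/(30-k).
Sum over k = 0,...,21: E = 30/30 + 30/29 + 30/28 + ... + 30/10 + 30/9 = 38.3139.

38.314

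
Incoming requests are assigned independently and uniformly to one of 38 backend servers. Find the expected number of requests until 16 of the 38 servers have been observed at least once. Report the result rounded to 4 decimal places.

With k distinct servers already seen, the next new one arrives after an expected 38/(38-k) requests.
Sum over k = 0,...,15: E = 38/38 + 38/37 + 38/36 + ... + 38/24 + 38/23 = 20.40937.

20.4094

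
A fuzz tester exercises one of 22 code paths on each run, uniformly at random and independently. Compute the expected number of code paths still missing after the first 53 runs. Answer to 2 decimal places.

1.87

For each code path, P(unseen after 53) = (21/22)^53 = 0.085.
By linearity of expectation, E[unseen] = 22·(21/22)^53 = 1.869.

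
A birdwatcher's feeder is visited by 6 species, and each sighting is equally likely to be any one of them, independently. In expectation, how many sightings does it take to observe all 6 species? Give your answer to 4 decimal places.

14.7000

After k distinct species have appeared, the next sighting gives a new one with probability (6-k)/6, so the expected wait for the (k+1)-th is 6/(6-k).
E[T] = 6/6 + 6/5 + 6/4 + 6/3 + 6/2 + 6/1 = 6·H_{6}.
H_{6} = 2.45000, so E[T] = 14.70000.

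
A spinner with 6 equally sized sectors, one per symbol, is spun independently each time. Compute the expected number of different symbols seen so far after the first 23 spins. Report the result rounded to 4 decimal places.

For each symbol, P(seen in 23 spins) = 1 - (5/6)^23 = 0.98491.
By linearity of expectation, E[distinct seen] = 6·(1 - (5/6)^23) = 5.90943.

5.9094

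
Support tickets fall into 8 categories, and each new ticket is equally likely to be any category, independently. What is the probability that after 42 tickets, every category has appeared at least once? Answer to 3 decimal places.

0.971

By inclusion–exclusion over which categories are missing,
P(all seen) = Σ_{j=0}^{8} (-1)^j C(8,j)((8-j)/8)^42
= 1.0000 - 0.0293 + 0.0002 - 0.0000 + 0.0000 - 0.0000 + 0.0000 - 0.0000 + 0.0000
= 0.9708.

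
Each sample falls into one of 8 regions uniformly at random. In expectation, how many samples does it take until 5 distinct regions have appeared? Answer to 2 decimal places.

With k distinct regions already seen, the next new one arrives after an expected 8/(8-k) samples.
Sum over k = 0,...,4: E = 8/8 + 8/7 + 8/6 + 8/5 + 8/4 = 7.076.

7.08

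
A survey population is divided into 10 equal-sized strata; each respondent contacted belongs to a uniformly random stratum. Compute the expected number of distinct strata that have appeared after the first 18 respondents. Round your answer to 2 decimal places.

8.50

For each stratum, P(seen in 18 respondents) = 1 - (9/10)^18 = 0.850.
By linearity of expectation, E[distinct seen] = 10·(1 - (9/10)^18) = 8.499.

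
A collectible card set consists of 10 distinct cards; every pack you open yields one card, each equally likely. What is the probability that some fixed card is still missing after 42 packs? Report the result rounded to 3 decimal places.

On each pack the fixed card fails to appear with probability 9/10.
P(still missing after 42) = (9/10)^42 = 0.0120.

0.012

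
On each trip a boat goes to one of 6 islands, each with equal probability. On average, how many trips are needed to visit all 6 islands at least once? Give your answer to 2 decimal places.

Split into phases: going from k distinct to k+1 distinct takes on average 6/(6-k) trips.
E[T] = 6/6 + 6/5 + 6/4 + 6/3 + 6/2 + 6/1 = 6·H_{6}.
H_{6} = 2.450, so E[T] = 14.700.

14.70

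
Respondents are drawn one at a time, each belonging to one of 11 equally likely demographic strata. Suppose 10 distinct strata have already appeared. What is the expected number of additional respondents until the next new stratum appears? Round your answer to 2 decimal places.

11.00

Each respondent yields a new stratum with probability (11-10)/11 = 1/11, so the wait is geometric with mean 11/1.
E = 11/1 = 11.000.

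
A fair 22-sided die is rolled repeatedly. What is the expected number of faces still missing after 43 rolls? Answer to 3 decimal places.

2.976

For each face, P(unseen after 43) = (21/22)^43 = 0.1353.
By linearity of expectation, E[unseen] = 22·(21/22)^43 = 2.9763.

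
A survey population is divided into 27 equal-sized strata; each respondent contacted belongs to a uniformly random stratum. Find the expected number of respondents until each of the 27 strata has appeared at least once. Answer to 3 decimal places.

105.069

Split into phases: going from k distinct to k+1 distinct takes on average 27/(27-k) respondents.
E[T] = 27/27 + 27/26 + 27/25 + ... + 27/2 + 27/1 = 27·H_{27}.
H_{27} = 3.8915, so E[T] = 105.0693.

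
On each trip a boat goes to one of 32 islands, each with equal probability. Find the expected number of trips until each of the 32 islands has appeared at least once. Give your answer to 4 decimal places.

After k distinct islands have appeared, the next trip gives a new one with probability (32-k)/32, so the expected wait for the (k+1)-th is 32/(32-k).
E[T] = 32/32 + 32/31 + 32/30 + ... + 32/2 + 32/1 = 32·H_{32}.
H_{32} = 4.05850, so E[T] = 129.87185.

129.8718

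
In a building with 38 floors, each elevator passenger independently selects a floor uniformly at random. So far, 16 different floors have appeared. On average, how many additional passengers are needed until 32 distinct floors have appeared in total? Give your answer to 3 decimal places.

The wait to go from k to k+1 distinct floors is geometric with mean 38/(38-k).
Sum over k = 16,...,31: E = 38/22 + 38/21 + 38/20 + ... + 38/8 + 38/7 = 47.1509.

47.151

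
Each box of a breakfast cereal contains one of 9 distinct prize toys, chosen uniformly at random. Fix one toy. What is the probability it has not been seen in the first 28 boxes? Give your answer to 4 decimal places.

On each box the fixed toy fails to appear with probability 8/9.
P(still missing after 28) = (8/9)^28 = 0.03696.

0.0370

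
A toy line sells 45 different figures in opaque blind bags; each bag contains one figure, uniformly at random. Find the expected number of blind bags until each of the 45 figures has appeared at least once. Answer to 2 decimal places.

197.77

After k distinct figures have appeared, the next blind bag gives a new one with probability (45-k)/45, so the expected wait for the (k+1)-th is 45/(45-k).
E[T] = 45/45 + 45/44 + 45/43 + ... + 45/2 + 45/1 = 45·H_{45}.
H_{45} = 4.395, so E[T] = 197.773.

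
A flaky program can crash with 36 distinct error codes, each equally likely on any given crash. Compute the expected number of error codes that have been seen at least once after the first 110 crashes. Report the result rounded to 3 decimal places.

For each error code, P(seen in 110 crashes) = 1 - (35/36)^110 = 0.9549.
By linearity of expectation, E[distinct seen] = 36·(1 - (35/36)^110) = 34.3763.

34.376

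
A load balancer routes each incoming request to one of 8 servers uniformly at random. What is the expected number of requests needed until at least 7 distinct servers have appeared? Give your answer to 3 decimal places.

Going from k to k+1 distinct takes a geometric number of requests with mean 8/(8-k).
Sum over k = 0,...,6: E = 8/8 + 8/7 + 8/6 + ... + 8/3 + 8/2 = 13.7429.

13.743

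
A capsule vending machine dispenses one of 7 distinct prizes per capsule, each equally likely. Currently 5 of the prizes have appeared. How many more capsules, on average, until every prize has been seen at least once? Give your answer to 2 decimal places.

10.50

From k distinct to k+1 distinct takes on average 7/(7-k) capsules.
Sum over k = 5,...,6: E = 7/2 + 7/1 = 10.500.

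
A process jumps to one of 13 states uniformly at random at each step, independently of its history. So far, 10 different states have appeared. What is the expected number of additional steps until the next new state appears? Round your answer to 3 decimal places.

Each step yields a new state with probability (13-10)/13 = 3/13, so the wait is geometric with mean 13/3.
E = 13/3 = 4.3333.

4.333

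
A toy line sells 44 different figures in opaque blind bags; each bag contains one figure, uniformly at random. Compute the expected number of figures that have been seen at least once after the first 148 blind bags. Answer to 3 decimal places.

42.535

For each figure, P(seen in 148 blind bags) = 1 - (43/44)^148 = 0.9667.
By linearity of expectation, E[distinct seen] = 44·(1 - (43/44)^148) = 42.5352.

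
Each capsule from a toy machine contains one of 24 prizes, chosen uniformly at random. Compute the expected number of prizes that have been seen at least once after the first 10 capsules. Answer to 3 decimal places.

8.319

For each prize, P(seen in 10 capsules) = 1 - (23/24)^10 = 0.3466.
By linearity of expectation, E[distinct seen] = 24·(1 - (23/24)^10) = 8.3189.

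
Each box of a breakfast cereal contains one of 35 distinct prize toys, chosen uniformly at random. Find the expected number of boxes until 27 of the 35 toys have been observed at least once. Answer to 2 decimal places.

With k distinct toys already seen, the next new one arrives after an expected 35/(35-k) boxes.
Sum over k = 0,...,26: E = 35/35 + 35/34 + 35/33 + ... + 35/10 + 35/9 = 50.012.

50.01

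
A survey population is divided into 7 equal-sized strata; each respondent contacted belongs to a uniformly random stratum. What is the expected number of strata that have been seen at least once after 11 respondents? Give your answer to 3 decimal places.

5.716

For each stratum, P(seen in 11 respondents) = 1 - (6/7)^11 = 0.8165.
By linearity of expectation, E[distinct seen] = 7·(1 - (6/7)^11) = 5.7157.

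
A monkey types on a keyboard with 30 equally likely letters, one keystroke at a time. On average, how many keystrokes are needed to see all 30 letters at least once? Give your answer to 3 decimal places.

119.850

After k distinct letters have appeared, the next keystroke gives a new one with probability (30-k)/30, so the expected wait for the (k+1)-th is 30/(30-k).
E[T] = 30/30 + 30/29 + 30/28 + ... + 30/2 + 30/1 = 30·H_{30}.
H_{30} = 3.9950, so E[T] = 119.8496.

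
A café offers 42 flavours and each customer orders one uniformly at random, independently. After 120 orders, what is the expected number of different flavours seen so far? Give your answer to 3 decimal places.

39.670

For each flavour, P(seen in 120 orders) = 1 - (41/42)^120 = 0.9445.
By linearity of expectation, E[distinct seen] = 42·(1 - (41/42)^120) = 39.6698.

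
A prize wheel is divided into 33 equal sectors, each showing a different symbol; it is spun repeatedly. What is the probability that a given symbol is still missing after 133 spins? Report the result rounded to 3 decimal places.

0.017

Each spin misses the fixed symbol with probability (33-1)/33 = 32/33, independently.
P(still missing after 133) = (32/33)^133 = 0.0167.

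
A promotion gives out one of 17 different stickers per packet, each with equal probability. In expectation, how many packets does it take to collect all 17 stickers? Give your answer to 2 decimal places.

58.47

The wait to go from k to k+1 distinct stickers is geometric with mean 17/(17-k).
E[T] = 17/17 + 17/16 + 17/15 + ... + 17/2 + 17/1 = 17·H_{17}.
H_{17} = 3.440, so E[T] = 58.472.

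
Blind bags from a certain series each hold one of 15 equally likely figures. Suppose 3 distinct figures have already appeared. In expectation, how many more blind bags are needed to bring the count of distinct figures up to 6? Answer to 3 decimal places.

4.114

From k distinct to k+1 distinct takes on average 15/(15-k) blind bags.
Sum over k = 3,...,5: E = 15/12 + 15/11 + 15/10 = 4.1136.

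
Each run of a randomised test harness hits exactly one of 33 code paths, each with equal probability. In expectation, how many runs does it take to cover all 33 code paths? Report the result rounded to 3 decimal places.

134.930

After k distinct code paths have appeared, the next run gives a new one with probability (33-k)/33, so the expected wait for the (k+1)-th is 33/(33-k).
E[T] = 33/33 + 33/32 + 33/31 + ... + 33/2 + 33/1 = 33·H_{33}.
H_{33} = 4.0888, so E[T] = 134.9303.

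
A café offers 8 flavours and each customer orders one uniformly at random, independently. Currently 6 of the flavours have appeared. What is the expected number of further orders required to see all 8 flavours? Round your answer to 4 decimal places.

From k distinct to k+1 distinct takes on average 8/(8-k) orders.
Sum over k = 6,...,7: E = 8/2 + 8/1 = 12.00000.

12.0000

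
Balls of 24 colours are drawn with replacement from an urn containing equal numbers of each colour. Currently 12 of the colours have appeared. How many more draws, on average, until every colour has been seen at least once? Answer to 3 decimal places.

74.477

With k distinct colours already seen, the next new one takes an expected 24/(24-k) draws.
Sum over k = 12,...,23: E = 24/12 + 24/11 + 24/10 + ... + 24/2 + 24/1 = 74.4771.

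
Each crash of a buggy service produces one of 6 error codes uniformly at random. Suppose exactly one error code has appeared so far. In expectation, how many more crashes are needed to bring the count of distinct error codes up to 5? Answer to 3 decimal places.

The wait to go from k to k+1 distinct error codes is geometric with mean 6/(6-k).
Sum over k = 1,...,4: E = 6/5 + 6/4 + 6/3 + 6/2 = 7.7000.

7.700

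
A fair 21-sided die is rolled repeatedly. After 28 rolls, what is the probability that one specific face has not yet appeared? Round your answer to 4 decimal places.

0.2551

On each roll the fixed face fails to appear with probability 20/21.
P(still missing after 28) = (20/21)^28 = 0.25509.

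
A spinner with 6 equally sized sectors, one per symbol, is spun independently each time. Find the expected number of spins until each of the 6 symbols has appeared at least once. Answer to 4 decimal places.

Split into phases: going from k distinct to k+1 distinct takes on average 6/(6-k) spins.
E[T] = 6/6 + 6/5 + 6/4 + 6/3 + 6/2 + 6/1 = 6·H_{6}.
H_{6} = 2.45000, so E[T] = 14.70000.

14.7000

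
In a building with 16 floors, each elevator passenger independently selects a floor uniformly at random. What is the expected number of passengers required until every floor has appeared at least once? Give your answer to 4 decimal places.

54.0917

After k distinct floors have appeared, the next passenger gives a new one with probability (16-k)/16, so the expected wait for the (k+1)-th is 16/(16-k).
E[T] = 16/16 + 16/15 + 16/14 + ... + 16/2 + 16/1 = 16·H_{16}.
H_{16} = 3.38073, so E[T] = 54.09166.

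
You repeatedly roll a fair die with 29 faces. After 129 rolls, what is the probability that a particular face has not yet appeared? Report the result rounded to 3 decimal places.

0.011

On each roll the fixed face fails to appear with probability 28/29.
P(still missing after 129) = (28/29)^129 = 0.0108.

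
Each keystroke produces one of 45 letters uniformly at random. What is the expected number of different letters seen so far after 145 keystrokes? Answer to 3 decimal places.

For each letter, P(seen in 145 keystrokes) = 1 - (44/45)^145 = 0.9616.
By linearity of expectation, E[distinct seen] = 45·(1 - (44/45)^145) = 43.2700.

43.270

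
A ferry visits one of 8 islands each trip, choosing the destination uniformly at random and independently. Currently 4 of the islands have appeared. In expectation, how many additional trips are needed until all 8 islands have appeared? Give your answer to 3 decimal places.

16.667

With k distinct islands already seen, the next new one takes an expected 8/(8-k) trips.
Sum over k = 4,...,7: E = 8/4 + 8/3 + 8/2 + 8/1 = 16.6667.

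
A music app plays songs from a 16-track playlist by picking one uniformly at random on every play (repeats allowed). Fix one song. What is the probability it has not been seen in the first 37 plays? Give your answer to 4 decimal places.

0.0918

Each play misses the fixed song with probability (16-1)/16 = 15/16, independently.
P(still missing after 37) = (15/16)^37 = 0.09182.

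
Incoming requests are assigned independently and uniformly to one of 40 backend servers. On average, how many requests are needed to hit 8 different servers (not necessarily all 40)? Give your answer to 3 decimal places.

Going from k to k+1 distinct takes a geometric number of requests with mean 40/(40-k).
Sum over k = 0,...,7: E = 40/40 + 40/39 + 40/38 + ... + 40/34 + 40/33 = 8.8019.

8.802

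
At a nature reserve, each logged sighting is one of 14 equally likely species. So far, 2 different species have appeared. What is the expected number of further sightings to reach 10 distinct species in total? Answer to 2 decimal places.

From k distinct to k+1 distinct takes on average 14/(14-k) sightings.
Sum over k = 2,...,9: E = 14/12 + 14/11 + 14/10 + ... + 14/6 + 14/5 = 14.278.

14.28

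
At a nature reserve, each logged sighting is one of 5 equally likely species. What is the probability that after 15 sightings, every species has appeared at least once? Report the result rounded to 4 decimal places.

0.8288

By inclusion–exclusion over which species are missing,
P(all seen) = Σ_{j=0}^{5} (-1)^j C(5,j)((5-j)/5)^15
= 1.00000 - 0.17592 + 0.00470 - 0.00001 + 0.00000 - 0.00000
= 0.82877.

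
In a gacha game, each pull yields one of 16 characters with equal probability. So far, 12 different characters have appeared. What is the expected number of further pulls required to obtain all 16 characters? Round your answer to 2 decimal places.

33.33

With k distinct characters already seen, the next new one takes an expected 16/(16-k) pulls.
Sum over k = 12,...,15: E = 16/4 + 16/3 + 16/2 + 16/1 = 33.333.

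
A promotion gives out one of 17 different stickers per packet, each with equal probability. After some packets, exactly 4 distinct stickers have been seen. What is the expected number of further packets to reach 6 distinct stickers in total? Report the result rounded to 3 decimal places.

2.724

With k distinct stickers already seen, the next new one takes an expected 17/(17-k) packets.
Sum over k = 4,...,5: E = 17/13 + 17/12 = 2.7244.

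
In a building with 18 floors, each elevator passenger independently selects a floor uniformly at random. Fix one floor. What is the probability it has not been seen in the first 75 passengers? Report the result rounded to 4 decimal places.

Each passenger misses the fixed floor with probability (18-1)/18 = 17/18, independently.
P(still missing after 75) = (17/18)^75 = 0.01375.

0.0137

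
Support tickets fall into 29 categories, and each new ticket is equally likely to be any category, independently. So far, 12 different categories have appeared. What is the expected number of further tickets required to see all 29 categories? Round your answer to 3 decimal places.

With k distinct categories already seen, the next new one takes an expected 29/(29-k) tickets.
Sum over k = 12,...,28: E = 29/17 + 29/16 + 29/15 + ... + 29/2 + 29/1 = 99.7470.

99.747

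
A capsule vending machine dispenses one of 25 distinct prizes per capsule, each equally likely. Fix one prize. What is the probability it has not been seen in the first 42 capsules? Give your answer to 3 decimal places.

Each capsule misses the fixed prize with probability (25-1)/25 = 24/25, independently.
P(still missing after 42) = (24/25)^42 = 0.1800.

0.180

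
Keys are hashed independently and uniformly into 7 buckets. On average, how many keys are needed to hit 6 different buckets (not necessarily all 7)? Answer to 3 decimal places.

11.150

With k distinct buckets already seen, the next new one arrives after an expected 7/(7-k) keys.
Sum over k = 0,...,5: E = 7/7 + 7/6 + 7/5 + 7/4 + 7/3 + 7/2 = 11.1500.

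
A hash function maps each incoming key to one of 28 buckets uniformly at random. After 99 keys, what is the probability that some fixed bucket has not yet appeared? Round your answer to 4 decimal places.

On each key the fixed bucket fails to appear with probability 27/28.
P(still missing after 99) = (27/28)^99 = 0.02731.

0.0273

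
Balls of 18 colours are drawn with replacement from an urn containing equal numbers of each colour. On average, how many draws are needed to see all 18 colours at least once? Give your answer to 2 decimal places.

The wait to go from k to k+1 distinct colours is geometric with mean 18/(18-k).
E[T] = 18/18 + 18/17 + 18/16 + ... + 18/2 + 18/1 = 18·H_{18}.
H_{18} = 3.495, so E[T] = 62.912.

62.91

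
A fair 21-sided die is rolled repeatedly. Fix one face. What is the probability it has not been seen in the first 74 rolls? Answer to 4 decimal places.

0.0270

Each roll misses the fixed face with probability (21-1)/21 = 20/21, independently.
P(still missing after 74) = (20/21)^74 = 0.02704.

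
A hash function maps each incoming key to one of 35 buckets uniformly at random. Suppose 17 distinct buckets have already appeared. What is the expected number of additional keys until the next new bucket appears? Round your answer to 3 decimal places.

The number of keys until the next new bucket is geometric with success probability 18/35, so its mean is 35/18.
E = 35/18 = 1.9444.

1.944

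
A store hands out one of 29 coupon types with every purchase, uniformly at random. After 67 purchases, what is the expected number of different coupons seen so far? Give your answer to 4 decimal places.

26.2374

For each coupon, P(seen in 67 purchases) = 1 - (28/29)^67 = 0.90474.
By linearity of expectation, E[distinct seen] = 29·(1 - (28/29)^67) = 26.23739.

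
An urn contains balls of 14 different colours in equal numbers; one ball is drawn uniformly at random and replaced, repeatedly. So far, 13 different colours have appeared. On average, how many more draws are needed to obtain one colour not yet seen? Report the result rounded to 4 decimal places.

14.0000

The number of draws until the next new colour is geometric with success probability 1/14, so its mean is 14/1.
E = 14/1 = 14.00000.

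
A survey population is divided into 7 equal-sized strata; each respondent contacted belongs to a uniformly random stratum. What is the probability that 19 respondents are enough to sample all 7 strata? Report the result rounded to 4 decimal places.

By inclusion–exclusion over which strata are missing,
P(all seen) = Σ_{j=0}^{7} (-1)^j C(7,j)((7-j)/7)^19
= 1.00000 - 0.37420 + 0.03514 - 0.00084 + 0.00000 - 0.00000 + 0.00000 - 0.00000
= 0.66009.

0.6601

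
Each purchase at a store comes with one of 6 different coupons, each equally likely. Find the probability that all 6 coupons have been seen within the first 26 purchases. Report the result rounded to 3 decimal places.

0.948

Let A_i be the event that coupon i is missing after 26 purchases. By inclusion–exclusion on the A_i,
P(all seen) = Σ_{j=0}^{6} (-1)^j C(6,j)((6-j)/6)^26
= 1.0000 - 0.0524 + 0.0004 - 0.0000 + 0.0000 - 0.0000 + 0.0000
= 0.9480.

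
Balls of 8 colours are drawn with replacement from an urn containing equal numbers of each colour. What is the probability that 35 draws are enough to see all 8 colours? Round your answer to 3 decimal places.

0.926

Let A_i be the event that colour i is missing after 35 draws. By inclusion–exclusion on the A_i,
P(all seen) = Σ_{j=0}^{8} (-1)^j C(8,j)((8-j)/8)^35
= 1.0000 - 0.0747 + 0.0012 - 0.0000 + 0.0000 - 0.0000 + 0.0000 - 0.0000 + 0.0000
= 0.9265.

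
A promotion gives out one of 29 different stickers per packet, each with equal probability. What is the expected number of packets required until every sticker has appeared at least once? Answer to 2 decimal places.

114.89

After k distinct stickers have appeared, the next packet gives a new one with probability (29-k)/29, so the expected wait for the (k+1)-th is 29/(29-k).
E[T] = 29/29 + 29/28 + 29/27 + ... + 29/2 + 29/1 = 29·H_{29}.
H_{29} = 3.962, so E[T] = 114.888.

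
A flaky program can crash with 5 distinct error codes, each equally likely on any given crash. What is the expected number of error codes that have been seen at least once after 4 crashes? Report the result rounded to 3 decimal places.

2.952

For each error code, P(seen in 4 crashes) = 1 - (4/5)^4 = 0.5904.
By linearity of expectation, E[distinct seen] = 5·(1 - (4/5)^4) = 2.9520.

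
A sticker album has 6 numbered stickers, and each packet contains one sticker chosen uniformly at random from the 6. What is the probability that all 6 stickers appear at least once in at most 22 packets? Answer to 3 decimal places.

By inclusion–exclusion over which stickers are missing,
P(all seen) = Σ_{j=0}^{6} (-1)^j C(6,j)((6-j)/6)^22
= 1.0000 - 0.1087 + 0.0020 - 0.0000 + 0.0000 - 0.0000 + 0.0000
= 0.8933.

0.893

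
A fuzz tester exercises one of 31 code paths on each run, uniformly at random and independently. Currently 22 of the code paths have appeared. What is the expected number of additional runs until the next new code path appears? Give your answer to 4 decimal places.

3.4444

Each run yields a new code path with probability (31-22)/31 = 9/31, so the wait is geometric with mean 31/9.
E = 31/9 = 3.44444.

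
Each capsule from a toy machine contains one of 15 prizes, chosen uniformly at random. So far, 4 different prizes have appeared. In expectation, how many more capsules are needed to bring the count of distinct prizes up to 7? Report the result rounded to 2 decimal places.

From k distinct to k+1 distinct takes on average 15/(15-k) capsules.
Sum over k = 4,...,6: E = 15/11 + 15/10 + 15/9 = 4.530.

4.53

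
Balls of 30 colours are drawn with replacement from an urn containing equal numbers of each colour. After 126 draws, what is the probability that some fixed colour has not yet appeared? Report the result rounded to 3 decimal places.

Each draw misses the fixed colour with probability (30-1)/30 = 29/30, independently.
P(still missing after 126) = (29/30)^126 = 0.0140.

0.014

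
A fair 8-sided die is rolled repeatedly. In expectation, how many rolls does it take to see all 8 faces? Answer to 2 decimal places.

21.74

After k distinct faces have appeared, the next roll gives a new one with probability (8-k)/8, so the expected wait for the (k+1)-th is 8/(8-k).
E[T] = 8/8 + 8/7 + 8/6 + ... + 8/2 + 8/1 = 8·H_{8}.
H_{8} = 2.718, so E[T] = 21.743.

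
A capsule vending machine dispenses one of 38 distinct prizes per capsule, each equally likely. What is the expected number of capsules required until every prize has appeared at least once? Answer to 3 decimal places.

Split into phases: going from k distinct to k+1 distinct takes on average 38/(38-k) capsules.
E[T] = 38/38 + 38/37 + 38/36 + ... + 38/2 + 38/1 = 38·H_{38}.
H_{38} = 4.2279, so E[T] = 160.6603.

160.660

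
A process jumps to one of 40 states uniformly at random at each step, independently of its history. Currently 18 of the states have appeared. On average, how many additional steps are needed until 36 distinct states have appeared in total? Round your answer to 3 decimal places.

64.299

From k distinct to k+1 distinct takes on average 40/(40-k) steps.
Sum over k = 18,...,35: E = 40/22 + 40/21 + 40/20 + ... + 40/6 + 40/5 = 64.2992.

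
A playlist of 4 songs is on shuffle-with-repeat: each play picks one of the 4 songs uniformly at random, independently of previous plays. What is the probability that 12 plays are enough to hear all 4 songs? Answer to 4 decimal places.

Let A_i be the event that song i is missing after 12 plays. By inclusion–exclusion on the A_i,
P(all seen) = Σ_{j=0}^{4} (-1)^j C(4,j)((4-j)/4)^12
= 1.00000 - 0.12671 + 0.00146 - 0.00000 + 0.00000
= 0.87476.

0.8748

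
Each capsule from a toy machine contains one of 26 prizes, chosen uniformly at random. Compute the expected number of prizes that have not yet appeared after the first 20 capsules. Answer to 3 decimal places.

For each prize, P(unseen after 20) = (25/26)^20 = 0.4564.
By linearity of expectation, E[unseen] = 26·(25/26)^20 = 11.8661.

11.866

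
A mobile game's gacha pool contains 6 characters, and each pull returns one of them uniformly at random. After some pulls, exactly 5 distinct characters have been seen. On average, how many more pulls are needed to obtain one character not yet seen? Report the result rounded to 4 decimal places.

6.0000

The number of pulls until the next new character is geometric with success probability 1/6, so its mean is 6/1.
E = 6/1 = 6.00000.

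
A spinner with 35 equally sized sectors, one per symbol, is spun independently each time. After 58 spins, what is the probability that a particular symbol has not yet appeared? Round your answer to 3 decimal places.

0.186

Each spin misses the fixed symbol with probability (35-1)/35 = 34/35, independently.
P(still missing after 58) = (34/35)^58 = 0.1861.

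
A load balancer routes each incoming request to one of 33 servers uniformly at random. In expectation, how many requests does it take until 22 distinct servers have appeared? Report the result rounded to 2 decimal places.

35.27

With k distinct servers already seen, the next new one arrives after an expected 33/(33-k) requests.
Sum over k = 0,...,21: E = 33/33 + 33/32 + 33/31 + ... + 33/13 + 33/12 = 35.274.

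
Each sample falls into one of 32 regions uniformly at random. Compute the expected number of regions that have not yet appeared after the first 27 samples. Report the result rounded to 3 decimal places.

13.579

For each region, P(unseen after 27) = (31/32)^27 = 0.4243.
By linearity of expectation, E[unseen] = 32·(31/32)^27 = 13.5790.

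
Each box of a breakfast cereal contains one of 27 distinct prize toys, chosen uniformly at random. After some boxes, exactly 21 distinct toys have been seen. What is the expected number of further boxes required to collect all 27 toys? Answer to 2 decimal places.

66.15

From k distinct to k+1 distinct takes on average 27/(27-k) boxes.
Sum over k = 21,...,26: E = 27/6 + 27/5 + 27/4 + 27/3 + 27/2 + 27/1 = 66.150.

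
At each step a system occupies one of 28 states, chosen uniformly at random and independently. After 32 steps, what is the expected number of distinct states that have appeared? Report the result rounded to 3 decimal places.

For each state, P(seen in 32 steps) = 1 - (27/28)^32 = 0.6877.
By linearity of expectation, E[distinct seen] = 28·(1 - (27/28)^32) = 19.2554.

19.255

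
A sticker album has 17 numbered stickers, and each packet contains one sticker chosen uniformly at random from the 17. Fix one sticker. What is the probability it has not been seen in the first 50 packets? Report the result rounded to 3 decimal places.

0.048

On each packet the fixed sticker fails to appear with probability 16/17.
P(still missing after 50) = (16/17)^50 = 0.0483.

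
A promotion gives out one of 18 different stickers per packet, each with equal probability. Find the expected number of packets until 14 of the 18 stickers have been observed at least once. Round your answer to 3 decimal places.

With k distinct stickers already seen, the next new one arrives after an expected 18/(18-k) packets.
Sum over k = 0,...,13: E = 18/18 + 18/17 + 18/16 + ... + 18/6 + 18/5 = 25.4119.

25.412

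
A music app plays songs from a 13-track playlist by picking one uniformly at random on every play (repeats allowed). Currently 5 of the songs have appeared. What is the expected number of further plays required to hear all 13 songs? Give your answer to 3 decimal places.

35.332

The wait to go from k to k+1 distinct songs is geometric with mean 13/(13-k).
Sum over k = 5,...,12: E = 13/8 + 13/7 + 13/6 + ... + 13/2 + 13/1 = 35.3321.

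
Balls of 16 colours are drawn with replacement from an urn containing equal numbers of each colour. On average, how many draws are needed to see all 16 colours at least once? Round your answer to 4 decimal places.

After k distinct colours have appeared, the next draw gives a new one with probability (16-k)/16, so the expected wait for the (k+1)-th is 16/(16-k).
E[T] = 16/16 + 16/15 + 16/14 + ... + 16/2 + 16/1 = 16·H_{16}.
H_{16} = 3.38073, so E[T] = 54.09166.

54.0917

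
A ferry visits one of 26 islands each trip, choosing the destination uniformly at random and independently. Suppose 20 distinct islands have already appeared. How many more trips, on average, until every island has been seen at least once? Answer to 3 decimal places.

The wait to go from k to k+1 distinct islands is geometric with mean 26/(26-k).
Sum over k = 20,...,25: E = 26/6 + 26/5 + 26/4 + 26/3 + 26/2 + 26/1 = 63.7000.

63.700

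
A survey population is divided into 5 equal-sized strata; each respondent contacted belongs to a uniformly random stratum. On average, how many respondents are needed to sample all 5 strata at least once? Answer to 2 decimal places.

11.42

Split into phases: going from k distinct to k+1 distinct takes on average 5/(5-k) respondents.
E[T] = 5/5 + 5/4 + 5/3 + 5/2 + 5/1 = 5·H_{5}.
H_{5} = 2.283, so E[T] = 11.417.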